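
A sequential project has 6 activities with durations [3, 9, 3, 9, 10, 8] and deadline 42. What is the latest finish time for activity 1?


LF(activity 1) = deadline - sum of successor durations
Successors: activities 2 through 6 with durations [9, 3, 9, 10, 8]
Sum of successor durations = 39
LF = 42 - 39 = 3

3


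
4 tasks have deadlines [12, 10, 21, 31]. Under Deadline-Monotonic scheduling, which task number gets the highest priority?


Sort tasks by relative deadline (ascending):
  Task 2: deadline = 10
  Task 1: deadline = 12
  Task 3: deadline = 21
  Task 4: deadline = 31
Priority order (highest first): [2, 1, 3, 4]
Highest priority task = 2

2


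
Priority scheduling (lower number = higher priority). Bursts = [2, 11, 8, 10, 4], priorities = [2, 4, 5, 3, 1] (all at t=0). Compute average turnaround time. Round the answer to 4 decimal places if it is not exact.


Sort by priority (ascending = highest first):
Order: [(1, 4), (2, 2), (3, 10), (4, 11), (5, 8)]
Completion times:
  Priority 1, burst=4, C=4
  Priority 2, burst=2, C=6
  Priority 3, burst=10, C=16
  Priority 4, burst=11, C=27
  Priority 5, burst=8, C=35
Average turnaround = 88/5 = 17.6

17.6


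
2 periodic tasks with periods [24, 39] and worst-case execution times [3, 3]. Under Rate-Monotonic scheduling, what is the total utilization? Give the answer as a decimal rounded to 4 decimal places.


Compute individual utilizations (exact fractions):
  Task 1: C/T = 3/24 = 1/8 (approx. 0.125)
  Task 2: C/T = 3/39 = 1/13 (approx. 0.0769)
Total utilization U = 1/8 + 1/13 = 21/104
Rounded to 4 decimal places: U = 0.2019
RM (Liu & Layland) bound for 2 tasks = 0.828427; compare with U = 21/104 (approx. 0.201923)
U <= bound, so schedulable by RM sufficient condition.

0.2019


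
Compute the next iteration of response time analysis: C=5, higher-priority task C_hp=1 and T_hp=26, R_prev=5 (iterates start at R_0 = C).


R_next = C + ceil(R_prev / T_hp) * C_hp
ceil(5 / 26) = ceil(0.1923) = 1
Interference = 1 * 1 = 1
R_next = 5 + 1 = 6

6


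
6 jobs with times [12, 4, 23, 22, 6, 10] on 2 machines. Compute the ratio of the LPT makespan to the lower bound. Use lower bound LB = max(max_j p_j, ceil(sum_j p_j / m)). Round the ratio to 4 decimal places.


LPT order: [23, 22, 12, 10, 6, 4]
Machine loads after assignment: [39, 38]
LPT makespan = 39
Lower bound = max(max_job, ceil(total/2)) = max(23, 39) = 39
Ratio = 39 / 39 = 1.0

1.0


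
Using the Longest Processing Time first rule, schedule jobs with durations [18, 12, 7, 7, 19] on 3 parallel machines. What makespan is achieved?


Sort jobs in decreasing order (LPT): [19, 18, 12, 7, 7]
Assign each job to the least loaded machine:
  Machine 1: jobs [19], load = 19
  Machine 2: jobs [18, 7], load = 25
  Machine 3: jobs [12, 7], load = 19
Makespan = max load = 25

25


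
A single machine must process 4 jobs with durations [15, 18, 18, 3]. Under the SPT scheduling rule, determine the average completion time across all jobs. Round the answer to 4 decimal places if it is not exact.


Sort jobs by processing time (SPT order): [3, 15, 18, 18]
Compute completion times sequentially:
  Job 1: processing = 3, completes at 3
  Job 2: processing = 15, completes at 18
  Job 3: processing = 18, completes at 36
  Job 4: processing = 18, completes at 54
Sum of completion times = 111
Average completion time = 111/4 = 27.75

27.75


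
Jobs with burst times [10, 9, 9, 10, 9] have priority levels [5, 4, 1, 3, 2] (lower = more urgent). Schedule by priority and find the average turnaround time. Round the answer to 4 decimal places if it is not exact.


Sort by priority (ascending = highest first):
Order: [(1, 9), (2, 9), (3, 10), (4, 9), (5, 10)]
Completion times:
  Priority 1, burst=9, C=9
  Priority 2, burst=9, C=18
  Priority 3, burst=10, C=28
  Priority 4, burst=9, C=37
  Priority 5, burst=10, C=47
Average turnaround = 139/5 = 27.8

27.8


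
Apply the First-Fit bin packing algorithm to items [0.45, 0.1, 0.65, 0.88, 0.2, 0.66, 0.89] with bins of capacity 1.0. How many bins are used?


Place items sequentially using First-Fit:
  Item 0.45 -> new Bin 1
  Item 0.1 -> Bin 1 (now 0.55)
  Item 0.65 -> new Bin 2
  Item 0.88 -> new Bin 3
  Item 0.2 -> Bin 1 (now 0.75)
  Item 0.66 -> new Bin 4
  Item 0.89 -> new Bin 5
Total bins used = 5

5


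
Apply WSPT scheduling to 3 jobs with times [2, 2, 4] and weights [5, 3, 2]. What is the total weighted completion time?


Compute p/w ratios and sort ascending (WSPT): [(2, 5), (2, 3), (4, 2)]
Compute weighted completion times:
  Job (p=2,w=5): C=2, w*C=5*2=10
  Job (p=2,w=3): C=4, w*C=3*4=12
  Job (p=4,w=2): C=8, w*C=2*8=16
Total weighted completion time = 38

38


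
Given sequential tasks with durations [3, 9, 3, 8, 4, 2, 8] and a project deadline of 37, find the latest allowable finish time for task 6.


LF(activity 6) = deadline - sum of successor durations
Successors: activities 7 through 7 with durations [8]
Sum of successor durations = 8
LF = 37 - 8 = 29

29


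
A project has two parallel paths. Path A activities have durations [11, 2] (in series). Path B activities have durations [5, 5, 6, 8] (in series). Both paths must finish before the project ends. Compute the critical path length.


Path A total = 11 + 2 = 13
Path B total = 5 + 5 + 6 + 8 = 24
Critical path = longest path = max(13, 24) = 24

24


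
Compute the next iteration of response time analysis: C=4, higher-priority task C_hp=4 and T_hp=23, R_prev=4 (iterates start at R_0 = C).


R_next = C + ceil(R_prev / T_hp) * C_hp
ceil(4 / 23) = ceil(0.1739) = 1
Interference = 1 * 4 = 4
R_next = 4 + 4 = 8

8


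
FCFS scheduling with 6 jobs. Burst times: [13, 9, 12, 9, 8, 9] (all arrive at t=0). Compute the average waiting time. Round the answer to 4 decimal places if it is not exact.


FCFS order (as given): [13, 9, 12, 9, 8, 9]
Waiting times:
  Job 1: wait = 0
  Job 2: wait = 13
  Job 3: wait = 22
  Job 4: wait = 34
  Job 5: wait = 43
  Job 6: wait = 51
Sum of waiting times = 163
Average waiting time = 163/6 = 27.1667

27.1667


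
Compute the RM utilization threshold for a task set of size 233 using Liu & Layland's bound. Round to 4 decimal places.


Compute 2^(1/233) = 1.0029793100
Subtract 1: 1.0029793100 - 1 = 0.0029793100
Multiply by n: 233 * 0.0029793100 = 0.6941792300
Round to 4 dp: 0.6942

0.6942


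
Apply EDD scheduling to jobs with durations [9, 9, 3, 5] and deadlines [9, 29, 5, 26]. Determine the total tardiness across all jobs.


Sort by due date (EDD order): [(3, 5), (9, 9), (5, 26), (9, 29)]
Compute completion times and tardiness:
  Job 1: p=3, d=5, C=3, tardiness=max(0,3-5)=0
  Job 2: p=9, d=9, C=12, tardiness=max(0,12-9)=3
  Job 3: p=5, d=26, C=17, tardiness=max(0,17-26)=0
  Job 4: p=9, d=29, C=26, tardiness=max(0,26-29)=0
Total tardiness = 3

3


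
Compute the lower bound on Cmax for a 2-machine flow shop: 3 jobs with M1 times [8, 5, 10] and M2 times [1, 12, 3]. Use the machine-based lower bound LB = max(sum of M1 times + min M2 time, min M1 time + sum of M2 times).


LB1 = sum(M1 times) + min(M2 times) = 23 + 1 = 24
LB2 = min(M1 times) + sum(M2 times) = 5 + 16 = 21
Lower bound = max(LB1, LB2) = max(24, 21) = 24

24


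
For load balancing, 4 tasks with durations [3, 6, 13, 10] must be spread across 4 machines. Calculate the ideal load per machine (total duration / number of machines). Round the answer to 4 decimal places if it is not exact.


Total processing time = 3 + 6 + 13 + 10 = 32
Number of machines = 4
Ideal balanced load = 32 / 4 = 8.0

8.0


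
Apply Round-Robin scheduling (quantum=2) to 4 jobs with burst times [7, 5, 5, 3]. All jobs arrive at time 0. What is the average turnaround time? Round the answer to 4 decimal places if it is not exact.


Time quantum = 2
Execution trace:
  J1 runs 2 units, time = 2
  J2 runs 2 units, time = 4
  J3 runs 2 units, time = 6
  J4 runs 2 units, time = 8
  J1 runs 2 units, time = 10
  J2 runs 2 units, time = 12
  J3 runs 2 units, time = 14
  J4 runs 1 units, time = 15
  J1 runs 2 units, time = 17
  J2 runs 1 units, time = 18
  J3 runs 1 units, time = 19
  J1 runs 1 units, time = 20
Finish times: [20, 18, 19, 15]
Average turnaround = 72/4 = 18.0

18.0


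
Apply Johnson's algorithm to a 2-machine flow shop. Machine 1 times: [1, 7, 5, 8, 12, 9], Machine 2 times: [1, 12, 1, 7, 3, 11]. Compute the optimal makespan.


Apply Johnson's rule:
  Group 1 (a <= b): [(1, 1, 1), (2, 7, 12), (6, 9, 11)]
  Group 2 (a > b): [(4, 8, 7), (5, 12, 3), (3, 5, 1)]
Optimal job order: [1, 2, 6, 4, 5, 3]
Schedule:
  Job 1: M1 done at 1, M2 done at 2
  Job 2: M1 done at 8, M2 done at 20
  Job 6: M1 done at 17, M2 done at 31
  Job 4: M1 done at 25, M2 done at 38
  Job 5: M1 done at 37, M2 done at 41
  Job 3: M1 done at 42, M2 done at 43
Makespan = 43

43


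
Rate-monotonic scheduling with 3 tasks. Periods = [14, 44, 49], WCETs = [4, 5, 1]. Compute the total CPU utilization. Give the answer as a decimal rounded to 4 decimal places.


Compute individual utilizations (exact fractions):
  Task 1: C/T = 4/14 = 2/7 (approx. 0.2857)
  Task 2: C/T = 5/44 (approx. 0.1136)
  Task 3: C/T = 1/49 (approx. 0.0204)
Total utilization U = 2/7 + 5/44 + 1/49 = 905/2156
Rounded to 4 decimal places: U = 0.4198
RM (Liu & Layland) bound for 3 tasks = 0.779763; compare with U = 905/2156 (approx. 0.419759)
U <= bound, so schedulable by RM sufficient condition.

0.4198


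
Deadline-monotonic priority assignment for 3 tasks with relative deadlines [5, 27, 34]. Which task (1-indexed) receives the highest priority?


Sort tasks by relative deadline (ascending):
  Task 1: deadline = 5
  Task 2: deadline = 27
  Task 3: deadline = 34
Priority order (highest first): [1, 2, 3]
Highest priority task = 1

1


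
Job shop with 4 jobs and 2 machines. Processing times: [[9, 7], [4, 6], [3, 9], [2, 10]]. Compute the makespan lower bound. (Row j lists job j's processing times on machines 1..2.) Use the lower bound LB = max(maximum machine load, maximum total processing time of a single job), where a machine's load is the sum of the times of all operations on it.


Machine loads:
  Machine 1: 9 + 4 + 3 + 2 = 18
  Machine 2: 7 + 6 + 9 + 10 = 32
Max machine load = 32
Job totals:
  Job 1: 16
  Job 2: 10
  Job 3: 12
  Job 4: 12
Max job total = 16
Lower bound = max(32, 16) = 32

32


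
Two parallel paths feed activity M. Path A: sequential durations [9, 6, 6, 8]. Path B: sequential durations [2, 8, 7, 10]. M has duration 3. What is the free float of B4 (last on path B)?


ES(B4) = sum of predecessors on chain B = 17
EF(B4) = ES + duration = 17 + 10 = 27
Successor of B4 is M. ES(M) = max(sum(A), sum(B)) = max(29, 27) = 29
Free float = ES(successor) - EF(current) = 29 - 27 = 2

2


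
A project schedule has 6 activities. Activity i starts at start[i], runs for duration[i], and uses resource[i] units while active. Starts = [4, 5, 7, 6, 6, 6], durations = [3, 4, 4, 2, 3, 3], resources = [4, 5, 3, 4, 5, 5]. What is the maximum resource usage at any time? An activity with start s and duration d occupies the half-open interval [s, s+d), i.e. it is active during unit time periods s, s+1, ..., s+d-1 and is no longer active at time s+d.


Each activity i is active on [start_i, start_i + duration_i).
Compute total resource usage per time slot:
  t=0: active resources = [], total = 0
  t=1: active resources = [], total = 0
  t=2: active resources = [], total = 0
  t=3: active resources = [], total = 0
  t=4: active resources = [4], total = 4
  t=5: active resources = [4, 5], total = 9
  t=6: active resources = [4, 5, 4, 5, 5], total = 23
  t=7: active resources = [5, 3, 4, 5, 5], total = 22
  t=8: active resources = [5, 3, 5, 5], total = 18
  t=9: active resources = [3], total = 3
  t=10: active resources = [3], total = 3
Peak resource demand = 23

23


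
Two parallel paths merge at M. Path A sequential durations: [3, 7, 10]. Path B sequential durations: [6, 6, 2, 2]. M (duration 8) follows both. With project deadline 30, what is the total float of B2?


Forward pass: ES(B2) = sum of predecessors on chain B = 6
EF = ES + duration = 6 + 6 = 12
Backward pass: LF(M) = deadline = 30; LS(M) = 30 - 8 = 22
LF(B2) = LS(M) - sum(successors on chain B) = 22 - 4 = 18
LS = LF - duration = 18 - 6 = 12
Total float = LS - ES = 12 - 6 = 6

6


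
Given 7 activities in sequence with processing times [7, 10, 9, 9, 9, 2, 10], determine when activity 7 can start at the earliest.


Activity 7 starts after activities 1 through 6 complete.
Predecessor durations: [7, 10, 9, 9, 9, 2]
ES = 7 + 10 + 9 + 9 + 9 + 2 = 46

46


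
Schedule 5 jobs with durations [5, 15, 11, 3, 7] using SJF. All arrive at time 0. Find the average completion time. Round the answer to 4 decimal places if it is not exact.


SJF order (ascending): [3, 5, 7, 11, 15]
Completion times:
  Job 1: burst=3, C=3
  Job 2: burst=5, C=8
  Job 3: burst=7, C=15
  Job 4: burst=11, C=26
  Job 5: burst=15, C=41
Average completion = 93/5 = 18.6

18.6


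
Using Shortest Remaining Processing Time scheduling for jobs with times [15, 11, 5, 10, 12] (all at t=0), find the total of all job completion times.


Since all jobs arrive at t=0, SRPT equals SPT ordering.
SPT order: [5, 10, 11, 12, 15]
Completion times:
  Job 1: p=5, C=5
  Job 2: p=10, C=15
  Job 3: p=11, C=26
  Job 4: p=12, C=38
  Job 5: p=15, C=53
Total completion time = 5 + 15 + 26 + 38 + 53 = 137

137


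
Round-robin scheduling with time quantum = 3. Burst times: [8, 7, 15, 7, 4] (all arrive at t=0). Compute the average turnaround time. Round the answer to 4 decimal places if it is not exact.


Time quantum = 3
Execution trace:
  J1 runs 3 units, time = 3
  J2 runs 3 units, time = 6
  J3 runs 3 units, time = 9
  J4 runs 3 units, time = 12
  J5 runs 3 units, time = 15
  J1 runs 3 units, time = 18
  J2 runs 3 units, time = 21
  J3 runs 3 units, time = 24
  J4 runs 3 units, time = 27
  J5 runs 1 units, time = 28
  J1 runs 2 units, time = 30
  J2 runs 1 units, time = 31
  J3 runs 3 units, time = 34
  J4 runs 1 units, time = 35
  J3 runs 3 units, time = 38
  J3 runs 3 units, time = 41
Finish times: [30, 31, 41, 35, 28]
Average turnaround = 165/5 = 33.0

33.0


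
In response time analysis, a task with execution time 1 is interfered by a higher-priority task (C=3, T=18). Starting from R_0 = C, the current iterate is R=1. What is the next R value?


R_next = C + ceil(R_prev / T_hp) * C_hp
ceil(1 / 18) = ceil(0.0556) = 1
Interference = 1 * 3 = 3
R_next = 1 + 3 = 4

4


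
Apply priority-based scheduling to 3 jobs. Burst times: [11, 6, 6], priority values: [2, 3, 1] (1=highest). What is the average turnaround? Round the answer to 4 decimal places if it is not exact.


Sort by priority (ascending = highest first):
Order: [(1, 6), (2, 11), (3, 6)]
Completion times:
  Priority 1, burst=6, C=6
  Priority 2, burst=11, C=17
  Priority 3, burst=6, C=23
Average turnaround = 46/3 = 15.3333

15.3333


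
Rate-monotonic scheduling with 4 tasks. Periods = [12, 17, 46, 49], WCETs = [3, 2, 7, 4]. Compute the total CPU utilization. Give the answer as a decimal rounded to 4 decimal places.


Compute individual utilizations (exact fractions):
  Task 1: C/T = 3/12 = 1/4 (approx. 0.25)
  Task 2: C/T = 2/17 (approx. 0.1176)
  Task 3: C/T = 7/46 (approx. 0.1522)
  Task 4: C/T = 4/49 (approx. 0.0816)
Total utilization U = 1/4 + 2/17 + 7/46 + 4/49 = 46093/76636
Rounded to 4 decimal places: U = 0.6015
RM (Liu & Layland) bound for 4 tasks = 0.756828; compare with U = 46093/76636 (approx. 0.601454)
U <= bound, so schedulable by RM sufficient condition.

0.6015


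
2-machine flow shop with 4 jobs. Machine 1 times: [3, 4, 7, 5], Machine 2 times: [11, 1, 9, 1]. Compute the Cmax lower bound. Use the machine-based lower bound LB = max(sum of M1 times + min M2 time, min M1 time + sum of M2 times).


LB1 = sum(M1 times) + min(M2 times) = 19 + 1 = 20
LB2 = min(M1 times) + sum(M2 times) = 3 + 22 = 25
Lower bound = max(LB1, LB2) = max(20, 25) = 25

25


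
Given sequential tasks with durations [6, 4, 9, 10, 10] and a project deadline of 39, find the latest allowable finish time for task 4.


LF(activity 4) = deadline - sum of successor durations
Successors: activities 5 through 5 with durations [10]
Sum of successor durations = 10
LF = 39 - 10 = 29

29


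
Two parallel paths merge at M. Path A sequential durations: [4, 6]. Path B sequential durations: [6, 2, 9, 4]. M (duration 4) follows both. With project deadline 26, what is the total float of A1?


Forward pass: ES(A1) = sum of predecessors on chain A = 0
EF = ES + duration = 0 + 4 = 4
Backward pass: LF(M) = deadline = 26; LS(M) = 26 - 4 = 22
LF(A1) = LS(M) - sum(successors on chain A) = 22 - 6 = 16
LS = LF - duration = 16 - 4 = 12
Total float = LS - ES = 12 - 0 = 12

12


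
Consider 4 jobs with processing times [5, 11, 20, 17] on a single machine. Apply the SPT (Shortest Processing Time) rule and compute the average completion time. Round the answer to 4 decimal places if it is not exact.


Sort jobs by processing time (SPT order): [5, 11, 17, 20]
Compute completion times sequentially:
  Job 1: processing = 5, completes at 5
  Job 2: processing = 11, completes at 16
  Job 3: processing = 17, completes at 33
  Job 4: processing = 20, completes at 53
Sum of completion times = 107
Average completion time = 107/4 = 26.75

26.75


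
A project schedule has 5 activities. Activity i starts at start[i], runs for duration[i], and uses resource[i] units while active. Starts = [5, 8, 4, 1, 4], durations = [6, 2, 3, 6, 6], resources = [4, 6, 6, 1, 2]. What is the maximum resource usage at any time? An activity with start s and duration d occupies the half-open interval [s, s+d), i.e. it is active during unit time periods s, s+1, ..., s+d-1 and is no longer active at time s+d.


Each activity i is active on [start_i, start_i + duration_i).
Compute total resource usage per time slot:
  t=0: active resources = [], total = 0
  t=1: active resources = [1], total = 1
  t=2: active resources = [1], total = 1
  t=3: active resources = [1], total = 1
  t=4: active resources = [6, 1, 2], total = 9
  t=5: active resources = [4, 6, 1, 2], total = 13
  t=6: active resources = [4, 6, 1, 2], total = 13
  t=7: active resources = [4, 2], total = 6
  t=8: active resources = [4, 6, 2], total = 12
  t=9: active resources = [4, 6, 2], total = 12
  t=10: active resources = [4], total = 4
Peak resource demand = 13

13


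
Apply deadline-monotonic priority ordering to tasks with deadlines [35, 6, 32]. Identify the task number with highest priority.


Sort tasks by relative deadline (ascending):
  Task 2: deadline = 6
  Task 3: deadline = 32
  Task 1: deadline = 35
Priority order (highest first): [2, 3, 1]
Highest priority task = 2

2


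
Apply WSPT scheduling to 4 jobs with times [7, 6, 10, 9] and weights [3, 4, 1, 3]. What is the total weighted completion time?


Compute p/w ratios and sort ascending (WSPT): [(6, 4), (7, 3), (9, 3), (10, 1)]
Compute weighted completion times:
  Job (p=6,w=4): C=6, w*C=4*6=24
  Job (p=7,w=3): C=13, w*C=3*13=39
  Job (p=9,w=3): C=22, w*C=3*22=66
  Job (p=10,w=1): C=32, w*C=1*32=32
Total weighted completion time = 161

161


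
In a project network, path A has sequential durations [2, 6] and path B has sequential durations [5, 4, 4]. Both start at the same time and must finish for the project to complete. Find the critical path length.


Path A total = 2 + 6 = 8
Path B total = 5 + 4 + 4 = 13
Critical path = longest path = max(8, 13) = 13

13


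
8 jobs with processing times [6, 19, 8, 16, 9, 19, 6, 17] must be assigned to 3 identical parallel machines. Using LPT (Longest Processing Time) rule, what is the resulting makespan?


Sort jobs in decreasing order (LPT): [19, 19, 17, 16, 9, 8, 6, 6]
Assign each job to the least loaded machine:
  Machine 1: jobs [19, 9, 6], load = 34
  Machine 2: jobs [19, 8, 6], load = 33
  Machine 3: jobs [17, 16], load = 33
Makespan = max load = 34

34


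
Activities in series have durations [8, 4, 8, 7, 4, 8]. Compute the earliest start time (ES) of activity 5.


Activity 5 starts after activities 1 through 4 complete.
Predecessor durations: [8, 4, 8, 7]
ES = 8 + 4 + 8 + 7 = 27

27


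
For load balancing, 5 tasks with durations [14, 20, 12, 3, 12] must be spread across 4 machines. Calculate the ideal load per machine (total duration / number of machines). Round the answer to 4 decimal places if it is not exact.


Total processing time = 14 + 20 + 12 + 3 + 12 = 61
Number of machines = 4
Ideal balanced load = 61 / 4 = 15.25

15.25


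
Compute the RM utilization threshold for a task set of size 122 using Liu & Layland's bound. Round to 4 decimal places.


Compute 2^(1/122) = 1.0056977048
Subtract 1: 1.0056977048 - 1 = 0.0056977048
Multiply by n: 122 * 0.0056977048 = 0.6951199856
Round to 4 dp: 0.6951

0.6951


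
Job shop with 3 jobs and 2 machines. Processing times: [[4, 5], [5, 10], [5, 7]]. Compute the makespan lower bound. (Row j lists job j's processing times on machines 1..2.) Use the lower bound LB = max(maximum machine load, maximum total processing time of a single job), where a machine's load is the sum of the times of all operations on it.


Machine loads:
  Machine 1: 4 + 5 + 5 = 14
  Machine 2: 5 + 10 + 7 = 22
Max machine load = 22
Job totals:
  Job 1: 9
  Job 2: 15
  Job 3: 12
Max job total = 15
Lower bound = max(22, 15) = 22

22


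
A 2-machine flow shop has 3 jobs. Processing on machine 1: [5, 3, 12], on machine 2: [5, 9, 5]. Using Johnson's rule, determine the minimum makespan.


Apply Johnson's rule:
  Group 1 (a <= b): [(2, 3, 9), (1, 5, 5)]
  Group 2 (a > b): [(3, 12, 5)]
Optimal job order: [2, 1, 3]
Schedule:
  Job 2: M1 done at 3, M2 done at 12
  Job 1: M1 done at 8, M2 done at 17
  Job 3: M1 done at 20, M2 done at 25
Makespan = 25

25


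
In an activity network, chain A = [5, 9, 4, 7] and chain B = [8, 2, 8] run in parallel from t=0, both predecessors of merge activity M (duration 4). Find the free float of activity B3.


ES(B3) = sum of predecessors on chain B = 10
EF(B3) = ES + duration = 10 + 8 = 18
Successor of B3 is M. ES(M) = max(sum(A), sum(B)) = max(25, 18) = 25
Free float = ES(successor) - EF(current) = 25 - 18 = 7

7


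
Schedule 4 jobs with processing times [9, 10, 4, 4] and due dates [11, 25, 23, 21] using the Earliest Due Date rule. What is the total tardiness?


Sort by due date (EDD order): [(9, 11), (4, 21), (4, 23), (10, 25)]
Compute completion times and tardiness:
  Job 1: p=9, d=11, C=9, tardiness=max(0,9-11)=0
  Job 2: p=4, d=21, C=13, tardiness=max(0,13-21)=0
  Job 3: p=4, d=23, C=17, tardiness=max(0,17-23)=0
  Job 4: p=10, d=25, C=27, tardiness=max(0,27-25)=2
Total tardiness = 2

2


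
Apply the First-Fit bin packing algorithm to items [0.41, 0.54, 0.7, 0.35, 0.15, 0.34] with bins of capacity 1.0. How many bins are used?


Place items sequentially using First-Fit:
  Item 0.41 -> new Bin 1
  Item 0.54 -> Bin 1 (now 0.95)
  Item 0.7 -> new Bin 2
  Item 0.35 -> new Bin 3
  Item 0.15 -> Bin 2 (now 0.85)
  Item 0.34 -> Bin 3 (now 0.69)
Total bins used = 3

3


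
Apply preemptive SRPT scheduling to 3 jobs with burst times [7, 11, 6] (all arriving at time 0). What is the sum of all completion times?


Since all jobs arrive at t=0, SRPT equals SPT ordering.
SPT order: [6, 7, 11]
Completion times:
  Job 1: p=6, C=6
  Job 2: p=7, C=13
  Job 3: p=11, C=24
Total completion time = 6 + 13 + 24 = 43

43


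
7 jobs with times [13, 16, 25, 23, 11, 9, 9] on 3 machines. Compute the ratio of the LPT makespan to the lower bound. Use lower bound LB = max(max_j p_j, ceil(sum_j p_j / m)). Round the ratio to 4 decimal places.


LPT order: [25, 23, 16, 13, 11, 9, 9]
Machine loads after assignment: [34, 34, 38]
LPT makespan = 38
Lower bound = max(max_job, ceil(total/3)) = max(25, 36) = 36
Ratio = 38 / 36 = 1.0556

1.0556


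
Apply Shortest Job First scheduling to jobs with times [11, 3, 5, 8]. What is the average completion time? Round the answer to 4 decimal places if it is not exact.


SJF order (ascending): [3, 5, 8, 11]
Completion times:
  Job 1: burst=3, C=3
  Job 2: burst=5, C=8
  Job 3: burst=8, C=16
  Job 4: burst=11, C=27
Average completion = 54/4 = 13.5

13.5


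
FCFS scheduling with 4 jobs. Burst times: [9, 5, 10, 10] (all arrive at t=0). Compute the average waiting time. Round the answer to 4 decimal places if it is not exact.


FCFS order (as given): [9, 5, 10, 10]
Waiting times:
  Job 1: wait = 0
  Job 2: wait = 9
  Job 3: wait = 14
  Job 4: wait = 24
Sum of waiting times = 47
Average waiting time = 47/4 = 11.75

11.75


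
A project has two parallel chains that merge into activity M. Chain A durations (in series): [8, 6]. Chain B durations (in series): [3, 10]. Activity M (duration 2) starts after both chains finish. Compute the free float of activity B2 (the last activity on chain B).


ES(B2) = sum of predecessors on chain B = 3
EF(B2) = ES + duration = 3 + 10 = 13
Successor of B2 is M. ES(M) = max(sum(A), sum(B)) = max(14, 13) = 14
Free float = ES(successor) - EF(current) = 14 - 13 = 1

1


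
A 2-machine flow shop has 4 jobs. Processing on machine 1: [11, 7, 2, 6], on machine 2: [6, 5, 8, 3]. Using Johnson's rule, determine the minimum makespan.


Apply Johnson's rule:
  Group 1 (a <= b): [(3, 2, 8)]
  Group 2 (a > b): [(1, 11, 6), (2, 7, 5), (4, 6, 3)]
Optimal job order: [3, 1, 2, 4]
Schedule:
  Job 3: M1 done at 2, M2 done at 10
  Job 1: M1 done at 13, M2 done at 19
  Job 2: M1 done at 20, M2 done at 25
  Job 4: M1 done at 26, M2 done at 29
Makespan = 29

29


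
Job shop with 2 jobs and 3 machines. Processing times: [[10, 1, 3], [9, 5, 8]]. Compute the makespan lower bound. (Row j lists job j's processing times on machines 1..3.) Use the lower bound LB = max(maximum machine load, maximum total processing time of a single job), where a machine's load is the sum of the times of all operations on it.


Machine loads:
  Machine 1: 10 + 9 = 19
  Machine 2: 1 + 5 = 6
  Machine 3: 3 + 8 = 11
Max machine load = 19
Job totals:
  Job 1: 14
  Job 2: 22
Max job total = 22
Lower bound = max(19, 22) = 22

22


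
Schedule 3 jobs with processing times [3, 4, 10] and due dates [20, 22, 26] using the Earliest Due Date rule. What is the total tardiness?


Sort by due date (EDD order): [(3, 20), (4, 22), (10, 26)]
Compute completion times and tardiness:
  Job 1: p=3, d=20, C=3, tardiness=max(0,3-20)=0
  Job 2: p=4, d=22, C=7, tardiness=max(0,7-22)=0
  Job 3: p=10, d=26, C=17, tardiness=max(0,17-26)=0
Total tardiness = 0

0


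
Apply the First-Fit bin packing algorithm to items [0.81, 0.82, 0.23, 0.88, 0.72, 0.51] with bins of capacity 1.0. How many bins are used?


Place items sequentially using First-Fit:
  Item 0.81 -> new Bin 1
  Item 0.82 -> new Bin 2
  Item 0.23 -> new Bin 3
  Item 0.88 -> new Bin 4
  Item 0.72 -> Bin 3 (now 0.95)
  Item 0.51 -> new Bin 5
Total bins used = 5

5


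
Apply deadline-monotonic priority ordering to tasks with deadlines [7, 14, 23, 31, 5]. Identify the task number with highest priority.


Sort tasks by relative deadline (ascending):
  Task 5: deadline = 5
  Task 1: deadline = 7
  Task 2: deadline = 14
  Task 3: deadline = 23
  Task 4: deadline = 31
Priority order (highest first): [5, 1, 2, 3, 4]
Highest priority task = 5

5


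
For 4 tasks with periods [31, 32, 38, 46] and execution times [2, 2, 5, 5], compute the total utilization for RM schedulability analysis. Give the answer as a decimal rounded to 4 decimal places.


Compute individual utilizations (exact fractions):
  Task 1: C/T = 2/31 (approx. 0.0645)
  Task 2: C/T = 2/32 = 1/16 (approx. 0.0625)
  Task 3: C/T = 5/38 (approx. 0.1316)
  Task 4: C/T = 5/46 (approx. 0.1087)
Total utilization U = 2/31 + 1/16 + 5/38 + 5/46 = 79611/216752
Rounded to 4 decimal places: U = 0.3673
RM (Liu & Layland) bound for 4 tasks = 0.756828; compare with U = 79611/216752 (approx. 0.367291)
U <= bound, so schedulable by RM sufficient condition.

0.3673


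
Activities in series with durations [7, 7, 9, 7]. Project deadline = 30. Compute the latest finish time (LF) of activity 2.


LF(activity 2) = deadline - sum of successor durations
Successors: activities 3 through 4 with durations [9, 7]
Sum of successor durations = 16
LF = 30 - 16 = 14

14


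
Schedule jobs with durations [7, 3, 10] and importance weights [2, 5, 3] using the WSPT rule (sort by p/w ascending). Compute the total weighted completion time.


Compute p/w ratios and sort ascending (WSPT): [(3, 5), (10, 3), (7, 2)]
Compute weighted completion times:
  Job (p=3,w=5): C=3, w*C=5*3=15
  Job (p=10,w=3): C=13, w*C=3*13=39
  Job (p=7,w=2): C=20, w*C=2*20=40
Total weighted completion time = 94

94


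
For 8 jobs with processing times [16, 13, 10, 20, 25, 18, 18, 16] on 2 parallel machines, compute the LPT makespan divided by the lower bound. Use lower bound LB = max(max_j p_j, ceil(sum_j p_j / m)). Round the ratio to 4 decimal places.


LPT order: [25, 20, 18, 18, 16, 16, 13, 10]
Machine loads after assignment: [69, 67]
LPT makespan = 69
Lower bound = max(max_job, ceil(total/2)) = max(25, 68) = 68
Ratio = 69 / 68 = 1.0147

1.0147


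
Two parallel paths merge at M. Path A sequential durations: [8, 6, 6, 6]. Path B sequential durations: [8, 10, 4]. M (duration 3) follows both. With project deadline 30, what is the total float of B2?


Forward pass: ES(B2) = sum of predecessors on chain B = 8
EF = ES + duration = 8 + 10 = 18
Backward pass: LF(M) = deadline = 30; LS(M) = 30 - 3 = 27
LF(B2) = LS(M) - sum(successors on chain B) = 27 - 4 = 23
LS = LF - duration = 23 - 10 = 13
Total float = LS - ES = 13 - 8 = 5

5


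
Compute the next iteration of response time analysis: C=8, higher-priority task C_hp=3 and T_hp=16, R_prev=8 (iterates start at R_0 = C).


R_next = C + ceil(R_prev / T_hp) * C_hp
ceil(8 / 16) = ceil(0.5) = 1
Interference = 1 * 3 = 3
R_next = 8 + 3 = 11

11


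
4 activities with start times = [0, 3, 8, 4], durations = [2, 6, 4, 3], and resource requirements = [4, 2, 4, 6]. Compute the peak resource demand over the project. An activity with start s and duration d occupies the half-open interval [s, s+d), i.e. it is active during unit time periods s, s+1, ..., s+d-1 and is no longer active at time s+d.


Each activity i is active on [start_i, start_i + duration_i).
Compute total resource usage per time slot:
  t=0: active resources = [4], total = 4
  t=1: active resources = [4], total = 4
  t=2: active resources = [], total = 0
  t=3: active resources = [2], total = 2
  t=4: active resources = [2, 6], total = 8
  t=5: active resources = [2, 6], total = 8
  t=6: active resources = [2, 6], total = 8
  t=7: active resources = [2], total = 2
  t=8: active resources = [2, 4], total = 6
  t=9: active resources = [4], total = 4
  t=10: active resources = [4], total = 4
  t=11: active resources = [4], total = 4
Peak resource demand = 8

8


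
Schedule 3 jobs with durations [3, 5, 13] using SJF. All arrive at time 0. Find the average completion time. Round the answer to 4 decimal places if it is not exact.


SJF order (ascending): [3, 5, 13]
Completion times:
  Job 1: burst=3, C=3
  Job 2: burst=5, C=8
  Job 3: burst=13, C=21
Average completion = 32/3 = 10.6667

10.6667


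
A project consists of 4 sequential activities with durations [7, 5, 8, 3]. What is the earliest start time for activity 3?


Activity 3 starts after activities 1 through 2 complete.
Predecessor durations: [7, 5]
ES = 7 + 5 = 12

12


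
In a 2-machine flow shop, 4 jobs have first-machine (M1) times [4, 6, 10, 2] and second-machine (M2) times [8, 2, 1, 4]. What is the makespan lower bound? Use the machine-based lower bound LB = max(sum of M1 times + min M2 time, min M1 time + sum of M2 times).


LB1 = sum(M1 times) + min(M2 times) = 22 + 1 = 23
LB2 = min(M1 times) + sum(M2 times) = 2 + 15 = 17
Lower bound = max(LB1, LB2) = max(23, 17) = 23

23


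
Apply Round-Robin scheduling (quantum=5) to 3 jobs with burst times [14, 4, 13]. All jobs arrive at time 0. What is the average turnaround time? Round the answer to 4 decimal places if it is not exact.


Time quantum = 5
Execution trace:
  J1 runs 5 units, time = 5
  J2 runs 4 units, time = 9
  J3 runs 5 units, time = 14
  J1 runs 5 units, time = 19
  J3 runs 5 units, time = 24
  J1 runs 4 units, time = 28
  J3 runs 3 units, time = 31
Finish times: [28, 9, 31]
Average turnaround = 68/3 = 22.6667

22.6667


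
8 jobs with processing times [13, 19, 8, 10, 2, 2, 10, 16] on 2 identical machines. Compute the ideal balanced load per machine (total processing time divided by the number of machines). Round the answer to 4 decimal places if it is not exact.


Total processing time = 13 + 19 + 8 + 10 + 2 + 2 + 10 + 16 = 80
Number of machines = 2
Ideal balanced load = 80 / 2 = 40.0

40.0


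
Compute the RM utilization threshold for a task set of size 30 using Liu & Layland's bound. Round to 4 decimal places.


Compute 2^(1/30) = 1.0233738920
Subtract 1: 1.0233738920 - 1 = 0.0233738920
Multiply by n: 30 * 0.0233738920 = 0.7012167600
Round to 4 dp: 0.7012

0.7012


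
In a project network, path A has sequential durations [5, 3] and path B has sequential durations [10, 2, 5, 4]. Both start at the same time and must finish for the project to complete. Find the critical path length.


Path A total = 5 + 3 = 8
Path B total = 10 + 2 + 5 + 4 = 21
Critical path = longest path = max(8, 21) = 21

21


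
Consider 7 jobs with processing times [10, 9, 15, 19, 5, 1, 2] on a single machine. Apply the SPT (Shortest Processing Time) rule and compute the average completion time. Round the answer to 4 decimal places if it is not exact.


Sort jobs by processing time (SPT order): [1, 2, 5, 9, 10, 15, 19]
Compute completion times sequentially:
  Job 1: processing = 1, completes at 1
  Job 2: processing = 2, completes at 3
  Job 3: processing = 5, completes at 8
  Job 4: processing = 9, completes at 17
  Job 5: processing = 10, completes at 27
  Job 6: processing = 15, completes at 42
  Job 7: processing = 19, completes at 61
Sum of completion times = 159
Average completion time = 159/7 = 22.7143

22.7143


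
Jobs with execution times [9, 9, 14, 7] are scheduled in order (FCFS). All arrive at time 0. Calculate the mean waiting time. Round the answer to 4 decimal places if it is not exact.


FCFS order (as given): [9, 9, 14, 7]
Waiting times:
  Job 1: wait = 0
  Job 2: wait = 9
  Job 3: wait = 18
  Job 4: wait = 32
Sum of waiting times = 59
Average waiting time = 59/4 = 14.75

14.75


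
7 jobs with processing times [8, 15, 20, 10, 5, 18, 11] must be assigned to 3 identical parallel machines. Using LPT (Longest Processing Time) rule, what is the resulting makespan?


Sort jobs in decreasing order (LPT): [20, 18, 15, 11, 10, 8, 5]
Assign each job to the least loaded machine:
  Machine 1: jobs [20, 8], load = 28
  Machine 2: jobs [18, 10], load = 28
  Machine 3: jobs [15, 11, 5], load = 31
Makespan = max load = 31

31


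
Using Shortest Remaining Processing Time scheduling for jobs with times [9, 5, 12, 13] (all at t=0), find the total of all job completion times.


Since all jobs arrive at t=0, SRPT equals SPT ordering.
SPT order: [5, 9, 12, 13]
Completion times:
  Job 1: p=5, C=5
  Job 2: p=9, C=14
  Job 3: p=12, C=26
  Job 4: p=13, C=39
Total completion time = 5 + 14 + 26 + 39 = 84

84


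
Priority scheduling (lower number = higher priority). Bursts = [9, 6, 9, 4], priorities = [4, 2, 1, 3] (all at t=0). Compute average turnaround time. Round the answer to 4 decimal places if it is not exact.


Sort by priority (ascending = highest first):
Order: [(1, 9), (2, 6), (3, 4), (4, 9)]
Completion times:
  Priority 1, burst=9, C=9
  Priority 2, burst=6, C=15
  Priority 3, burst=4, C=19
  Priority 4, burst=9, C=28
Average turnaround = 71/4 = 17.75

17.75


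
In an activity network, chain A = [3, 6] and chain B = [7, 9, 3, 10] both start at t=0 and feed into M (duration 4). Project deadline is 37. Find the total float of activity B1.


Forward pass: ES(B1) = sum of predecessors on chain B = 0
EF = ES + duration = 0 + 7 = 7
Backward pass: LF(M) = deadline = 37; LS(M) = 37 - 4 = 33
LF(B1) = LS(M) - sum(successors on chain B) = 33 - 22 = 11
LS = LF - duration = 11 - 7 = 4
Total float = LS - ES = 4 - 0 = 4

4


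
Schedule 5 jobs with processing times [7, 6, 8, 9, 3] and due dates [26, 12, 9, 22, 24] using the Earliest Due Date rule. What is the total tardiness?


Sort by due date (EDD order): [(8, 9), (6, 12), (9, 22), (3, 24), (7, 26)]
Compute completion times and tardiness:
  Job 1: p=8, d=9, C=8, tardiness=max(0,8-9)=0
  Job 2: p=6, d=12, C=14, tardiness=max(0,14-12)=2
  Job 3: p=9, d=22, C=23, tardiness=max(0,23-22)=1
  Job 4: p=3, d=24, C=26, tardiness=max(0,26-24)=2
  Job 5: p=7, d=26, C=33, tardiness=max(0,33-26)=7
Total tardiness = 12

12


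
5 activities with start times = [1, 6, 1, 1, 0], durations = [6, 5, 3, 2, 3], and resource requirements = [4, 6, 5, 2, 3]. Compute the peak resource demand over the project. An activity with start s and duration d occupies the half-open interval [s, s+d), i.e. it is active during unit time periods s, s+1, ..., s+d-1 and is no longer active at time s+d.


Each activity i is active on [start_i, start_i + duration_i).
Compute total resource usage per time slot:
  t=0: active resources = [3], total = 3
  t=1: active resources = [4, 5, 2, 3], total = 14
  t=2: active resources = [4, 5, 2, 3], total = 14
  t=3: active resources = [4, 5], total = 9
  t=4: active resources = [4], total = 4
  t=5: active resources = [4], total = 4
  t=6: active resources = [4, 6], total = 10
  t=7: active resources = [6], total = 6
  t=8: active resources = [6], total = 6
  t=9: active resources = [6], total = 6
  t=10: active resources = [6], total = 6
Peak resource demand = 14

14


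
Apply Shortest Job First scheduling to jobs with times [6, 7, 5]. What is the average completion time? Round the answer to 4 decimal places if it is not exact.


SJF order (ascending): [5, 6, 7]
Completion times:
  Job 1: burst=5, C=5
  Job 2: burst=6, C=11
  Job 3: burst=7, C=18
Average completion = 34/3 = 11.3333

11.3333


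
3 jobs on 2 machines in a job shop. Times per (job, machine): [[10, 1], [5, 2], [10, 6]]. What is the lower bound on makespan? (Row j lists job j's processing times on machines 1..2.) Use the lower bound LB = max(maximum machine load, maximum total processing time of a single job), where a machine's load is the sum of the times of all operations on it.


Machine loads:
  Machine 1: 10 + 5 + 10 = 25
  Machine 2: 1 + 2 + 6 = 9
Max machine load = 25
Job totals:
  Job 1: 11
  Job 2: 7
  Job 3: 16
Max job total = 16
Lower bound = max(25, 16) = 25

25


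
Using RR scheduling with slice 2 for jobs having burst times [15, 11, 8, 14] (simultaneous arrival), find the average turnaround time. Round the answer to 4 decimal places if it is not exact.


Time quantum = 2
Execution trace:
  J1 runs 2 units, time = 2
  J2 runs 2 units, time = 4
  J3 runs 2 units, time = 6
  J4 runs 2 units, time = 8
  J1 runs 2 units, time = 10
  J2 runs 2 units, time = 12
  J3 runs 2 units, time = 14
  J4 runs 2 units, time = 16
  J1 runs 2 units, time = 18
  J2 runs 2 units, time = 20
  J3 runs 2 units, time = 22
  J4 runs 2 units, time = 24
  J1 runs 2 units, time = 26
  J2 runs 2 units, time = 28
  J3 runs 2 units, time = 30
  J4 runs 2 units, time = 32
  J1 runs 2 units, time = 34
  J2 runs 2 units, time = 36
  J4 runs 2 units, time = 38
  J1 runs 2 units, time = 40
  J2 runs 1 units, time = 41
  J4 runs 2 units, time = 43
  J1 runs 2 units, time = 45
  J4 runs 2 units, time = 47
  J1 runs 1 units, time = 48
Finish times: [48, 41, 30, 47]
Average turnaround = 166/4 = 41.5

41.5


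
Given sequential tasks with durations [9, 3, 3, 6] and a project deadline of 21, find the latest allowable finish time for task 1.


LF(activity 1) = deadline - sum of successor durations
Successors: activities 2 through 4 with durations [3, 3, 6]
Sum of successor durations = 12
LF = 21 - 12 = 9

9


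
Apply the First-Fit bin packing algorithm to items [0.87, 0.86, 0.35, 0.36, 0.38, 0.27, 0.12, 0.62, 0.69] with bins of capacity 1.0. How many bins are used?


Place items sequentially using First-Fit:
  Item 0.87 -> new Bin 1
  Item 0.86 -> new Bin 2
  Item 0.35 -> new Bin 3
  Item 0.36 -> Bin 3 (now 0.71)
  Item 0.38 -> new Bin 4
  Item 0.27 -> Bin 3 (now 0.98)
  Item 0.12 -> Bin 1 (now 0.99)
  Item 0.62 -> Bin 4 (now 1.0)
  Item 0.69 -> new Bin 5
Total bins used = 5

5
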